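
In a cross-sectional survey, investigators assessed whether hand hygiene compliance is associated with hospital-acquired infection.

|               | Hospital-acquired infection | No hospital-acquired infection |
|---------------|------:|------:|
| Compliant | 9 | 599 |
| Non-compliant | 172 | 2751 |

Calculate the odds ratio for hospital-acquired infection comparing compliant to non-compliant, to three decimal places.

0.240

Cells: a = 9, b = 599, c = 172, d = 2751.
OR = (a·d)/(b·c) = (9 × 2751) / (599 × 172) = 24759 / 103028 = 0.24031
Exposure is associated with lower odds of hospital-acquired infection (OR = 0.24 < 1).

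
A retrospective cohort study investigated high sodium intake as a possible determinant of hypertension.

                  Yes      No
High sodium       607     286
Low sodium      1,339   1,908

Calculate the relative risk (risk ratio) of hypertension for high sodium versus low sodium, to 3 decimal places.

1.648

Cells: a = 607, b = 286, c = 1339, d = 1908.
Risk in exposed = 607/893 = 0.67973; risk in unexposed = 1339/3247 = 0.41238.
RR = 0.67973 / 0.41238 = 1.64831
The risk among the exposed is 1.65 times that among the unexposed.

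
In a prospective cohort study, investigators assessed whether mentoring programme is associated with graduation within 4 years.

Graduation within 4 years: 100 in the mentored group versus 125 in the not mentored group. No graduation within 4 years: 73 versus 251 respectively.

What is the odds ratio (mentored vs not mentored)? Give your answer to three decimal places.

From the description: a = 100, b = 73, c = 125, d = 251.
OR = (a·d)/(b·c) = (100 × 251) / (73 × 125) = 25100 / 9125 = 2.75068
The odds of graduation within 4 years are about 2.75 times as high in the mentored group.

2.751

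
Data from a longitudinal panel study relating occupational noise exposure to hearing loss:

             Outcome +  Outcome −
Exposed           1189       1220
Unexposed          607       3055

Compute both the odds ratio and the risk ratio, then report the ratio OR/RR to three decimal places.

Cells: a = 1189, b = 1220, c = 607, d = 3055.
OR = (1189·3055)/(1220·607) = 3632395/740540 = 4.90506
Risk in exposed = 1189/2409 = 0.49357; risk in unexposed = 607/3662 = 0.16576; RR = 2.97766
OR/RR = 4.90506 / 2.97766 = 1.64729
The outcome is not rare, so the OR lies further from 1 than the RR.

1.647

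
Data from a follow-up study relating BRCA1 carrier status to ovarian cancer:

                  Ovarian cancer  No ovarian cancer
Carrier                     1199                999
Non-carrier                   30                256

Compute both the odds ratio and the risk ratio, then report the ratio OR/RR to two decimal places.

Cells: a = 1199, b = 999, c = 30, d = 256.
OR = (1199·256)/(999·30) = 306944/29970 = 10.24171
Risk in exposed = 1199/2198 = 0.54550; risk in unexposed = 30/286 = 0.10490; RR = 5.20039
OR/RR = 10.24171 / 5.20039 = 1.96941
The outcome is not rare, so the OR lies further from 1 than the RR.

1.97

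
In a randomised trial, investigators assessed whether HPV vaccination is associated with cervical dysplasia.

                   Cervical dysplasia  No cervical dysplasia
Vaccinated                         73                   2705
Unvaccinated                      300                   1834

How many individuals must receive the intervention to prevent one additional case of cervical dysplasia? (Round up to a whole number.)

Risk in treated group = 73/2778 = 0.02628; risk in control = 300/2134 = 0.14058.
Absolute risk reduction = 0.14058 − 0.02628 = 0.11430
NNT = 1 / ARR = 1 / 0.11430 = 8.749 → round up → 9

9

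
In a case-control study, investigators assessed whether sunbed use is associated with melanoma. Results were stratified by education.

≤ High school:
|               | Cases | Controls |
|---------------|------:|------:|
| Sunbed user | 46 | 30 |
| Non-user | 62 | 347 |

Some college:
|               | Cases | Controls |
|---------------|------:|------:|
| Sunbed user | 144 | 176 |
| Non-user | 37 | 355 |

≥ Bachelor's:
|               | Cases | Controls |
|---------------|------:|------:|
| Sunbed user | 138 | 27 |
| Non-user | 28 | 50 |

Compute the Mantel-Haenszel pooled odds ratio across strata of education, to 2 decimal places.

8.27

OR_MH = Σ(aᵢdᵢ/nᵢ) / Σ(bᵢcᵢ/nᵢ), where nᵢ is the stratum total.
Stratum 1 (≤ High school): n = 485; a·d/n = 46·347/485 = 32.9113; b·c/n = 30·62/485 = 3.8351
Stratum 2 (Some college): n = 712; a·d/n = 144·355/712 = 71.7978; b·c/n = 176·37/712 = 9.1461
Stratum 3 (≥ Bachelor's): n = 243; a·d/n = 138·50/243 = 28.3951; b·c/n = 27·28/243 = 3.1111
OR_MH = (32.9113 + 71.7978 + 28.3951) / (3.8351 + 9.1461 + 3.1111) = 133.1042 / 16.0922 = 8.27133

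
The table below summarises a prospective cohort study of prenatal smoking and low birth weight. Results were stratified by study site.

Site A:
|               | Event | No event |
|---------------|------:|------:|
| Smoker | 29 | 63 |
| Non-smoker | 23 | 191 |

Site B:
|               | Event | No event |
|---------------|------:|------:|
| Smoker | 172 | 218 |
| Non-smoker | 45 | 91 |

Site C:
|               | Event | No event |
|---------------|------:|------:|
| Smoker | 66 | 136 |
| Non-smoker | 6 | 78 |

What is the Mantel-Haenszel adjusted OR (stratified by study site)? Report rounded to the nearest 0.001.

2.510

OR_MH = Σ(aᵢdᵢ/nᵢ) / Σ(bᵢcᵢ/nᵢ), where nᵢ is the stratum total.
Stratum 1 (Site A): n = 306; a·d/n = 29·191/306 = 18.1013; b·c/n = 63·23/306 = 4.7353
Stratum 2 (Site B): n = 526; a·d/n = 172·91/526 = 29.7567; b·c/n = 218·45/526 = 18.6502
Stratum 3 (Site C): n = 286; a·d/n = 66·78/286 = 18.0000; b·c/n = 136·6/286 = 2.8531
OR_MH = (18.1013 + 29.7567 + 18.0000) / (4.7353 + 18.6502 + 2.8531) = 65.8580 / 26.2386 = 2.50996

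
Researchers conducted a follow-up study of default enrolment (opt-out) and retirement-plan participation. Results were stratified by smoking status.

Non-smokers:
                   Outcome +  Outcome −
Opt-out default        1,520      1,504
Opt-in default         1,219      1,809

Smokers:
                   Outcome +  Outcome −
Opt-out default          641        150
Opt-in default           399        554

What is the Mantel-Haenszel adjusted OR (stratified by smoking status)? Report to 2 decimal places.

1.95

OR_MH = Σ(aᵢdᵢ/nᵢ) / Σ(bᵢcᵢ/nᵢ), where nᵢ is the stratum total.
Stratum 1 (Non-smokers): n = 6052; a·d/n = 1520·1809/6052 = 454.3424; b·c/n = 1504·1219/6052 = 302.9372
Stratum 2 (Smokers): n = 1744; a·d/n = 641·554/1744 = 203.6204; b·c/n = 150·399/1744 = 34.3177
OR_MH = (454.3424 + 203.6204) / (302.9372 + 34.3177) = 657.9628 / 337.2549 = 1.95094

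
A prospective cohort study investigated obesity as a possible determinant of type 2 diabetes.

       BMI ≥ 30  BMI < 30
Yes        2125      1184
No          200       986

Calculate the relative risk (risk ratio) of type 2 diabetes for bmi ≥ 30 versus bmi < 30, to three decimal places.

Reading the table with exposure as columns: a = 2125 (BMI ≥ 30, case), b = 200 (BMI ≥ 30, non-case), c = 1184 (BMI < 30, case), d = 986.
Risk in exposed = 2125/2325 = 0.91398; risk in unexposed = 1184/2170 = 0.54562.
RR = 0.91398 / 0.54562 = 1.67511
The risk among the exposed is 1.68 times that among the unexposed.

1.675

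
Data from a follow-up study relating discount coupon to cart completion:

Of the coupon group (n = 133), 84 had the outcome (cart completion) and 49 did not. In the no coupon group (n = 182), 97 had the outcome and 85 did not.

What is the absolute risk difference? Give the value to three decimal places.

From the description: a = 84, b = 49, c = 97, d = 85.
Risk in exposed = 84/133 = 0.631579; risk in unexposed = 97/182 = 0.532967.
Risk difference = 0.631579 − 0.532967 = 0.098612

0.099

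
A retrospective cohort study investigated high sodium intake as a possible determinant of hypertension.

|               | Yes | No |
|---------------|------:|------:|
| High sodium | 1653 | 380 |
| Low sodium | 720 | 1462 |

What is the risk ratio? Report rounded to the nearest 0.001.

2.464

Cells: a = 1653, b = 380, c = 720, d = 1462.
Risk in exposed = 1653/2033 = 0.81308; risk in unexposed = 720/2182 = 0.32997.
RR = 0.81308 / 0.32997 = 2.46410
The risk among the exposed is 2.46 times that among the unexposed.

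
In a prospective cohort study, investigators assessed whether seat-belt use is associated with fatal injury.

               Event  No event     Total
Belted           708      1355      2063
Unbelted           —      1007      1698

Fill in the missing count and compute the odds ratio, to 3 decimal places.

0.761

The missing cell is in the unexposed row: 1698 − 1007 = 691.
So a = 708, b = 1355, c = 691, d = 1007.
OR = (a·d)/(b·c) = (708 × 1007) / (1355 × 691) = 712956 / 936305 = 0.76146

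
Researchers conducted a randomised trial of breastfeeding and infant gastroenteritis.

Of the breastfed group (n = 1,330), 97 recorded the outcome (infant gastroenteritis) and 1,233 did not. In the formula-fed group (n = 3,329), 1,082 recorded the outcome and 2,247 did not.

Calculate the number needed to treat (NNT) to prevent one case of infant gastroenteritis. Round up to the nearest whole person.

4

Risk in treated group = 97/1330 = 0.07293; risk in control = 1082/3329 = 0.32502.
Absolute risk reduction = 0.32502 − 0.07293 = 0.25209
NNT = 1 / ARR = 1 / 0.25209 = 3.967 → round up → 4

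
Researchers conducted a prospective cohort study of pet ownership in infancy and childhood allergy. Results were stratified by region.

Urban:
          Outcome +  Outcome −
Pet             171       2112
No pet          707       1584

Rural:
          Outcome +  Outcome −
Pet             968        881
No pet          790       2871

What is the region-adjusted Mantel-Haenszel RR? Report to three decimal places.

1.179

RR_MH = Σ(aᵢ·n₀ᵢ/nᵢ) / Σ(cᵢ·n₁ᵢ/nᵢ), with n₁ᵢ = aᵢ+bᵢ (exposed), n₀ᵢ = cᵢ+dᵢ (unexposed), nᵢ = n₁ᵢ+n₀ᵢ.
Stratum 1 (Urban): n₁ = 2283, n₀ = 2291, n = 4574; a·n₀/n = 171·2291/4574 = 85.6495; c·n₁/n = 707·2283/4574 = 352.8817
Stratum 2 (Rural): n₁ = 1849, n₀ = 3661, n = 5510; a·n₀/n = 968·3661/5510 = 643.1666; c·n₁/n = 790·1849/5510 = 265.1016
RR_MH = (85.6495 + 643.1666) / (352.8817 + 265.1016) = 728.8161 / 617.9834 = 1.17935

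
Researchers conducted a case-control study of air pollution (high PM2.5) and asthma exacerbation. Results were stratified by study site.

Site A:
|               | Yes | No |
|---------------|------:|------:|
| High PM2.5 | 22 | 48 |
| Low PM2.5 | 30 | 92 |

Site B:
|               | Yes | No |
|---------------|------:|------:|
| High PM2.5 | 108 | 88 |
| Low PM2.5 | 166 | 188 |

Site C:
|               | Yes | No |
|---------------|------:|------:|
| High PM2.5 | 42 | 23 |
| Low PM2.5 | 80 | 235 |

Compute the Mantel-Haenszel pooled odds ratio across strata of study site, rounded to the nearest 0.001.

OR_MH = Σ(aᵢdᵢ/nᵢ) / Σ(bᵢcᵢ/nᵢ), where nᵢ is the stratum total.
Stratum 1 (Site A): n = 192; a·d/n = 22·92/192 = 10.5417; b·c/n = 48·30/192 = 7.5000
Stratum 2 (Site B): n = 550; a·d/n = 108·188/550 = 36.9164; b·c/n = 88·166/550 = 26.5600
Stratum 3 (Site C): n = 380; a·d/n = 42·235/380 = 25.9737; b·c/n = 23·80/380 = 4.8421
OR_MH = (10.5417 + 36.9164 + 25.9737) / (7.5000 + 26.5600 + 4.8421) = 73.4317 / 38.9021 = 1.88760

1.888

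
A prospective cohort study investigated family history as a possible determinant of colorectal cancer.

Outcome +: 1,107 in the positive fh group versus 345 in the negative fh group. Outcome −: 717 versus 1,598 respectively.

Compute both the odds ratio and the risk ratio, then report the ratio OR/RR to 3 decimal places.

2.092

From the description: a = 1107, b = 717, c = 345, d = 1598.
OR = (1107·1598)/(717·345) = 1768986/247365 = 7.15132
Risk in exposed = 1107/1824 = 0.60691; risk in unexposed = 345/1943 = 0.17756; RR = 3.41803
OR/RR = 7.15132 / 3.41803 = 2.09223
The outcome is not rare, so the OR lies further from 1 than the RR.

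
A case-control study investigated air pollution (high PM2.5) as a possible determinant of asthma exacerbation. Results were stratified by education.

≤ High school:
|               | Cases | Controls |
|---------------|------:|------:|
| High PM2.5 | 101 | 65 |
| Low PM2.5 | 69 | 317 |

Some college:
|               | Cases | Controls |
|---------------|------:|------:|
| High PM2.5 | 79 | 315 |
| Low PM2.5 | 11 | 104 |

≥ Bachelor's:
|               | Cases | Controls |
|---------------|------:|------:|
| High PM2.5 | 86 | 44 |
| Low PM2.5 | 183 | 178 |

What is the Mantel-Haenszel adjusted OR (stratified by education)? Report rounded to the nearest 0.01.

3.36

OR_MH = Σ(aᵢdᵢ/nᵢ) / Σ(bᵢcᵢ/nᵢ), where nᵢ is the stratum total.
Stratum 1 (≤ High school): n = 552; a·d/n = 101·317/552 = 58.0018; b·c/n = 65·69/552 = 8.1250
Stratum 2 (Some college): n = 509; a·d/n = 79·104/509 = 16.1415; b·c/n = 315·11/509 = 6.8075
Stratum 3 (≥ Bachelor's): n = 491; a·d/n = 86·178/491 = 31.1772; b·c/n = 44·183/491 = 16.3992
OR_MH = (58.0018 + 16.1415 + 31.1772) / (8.1250 + 6.8075 + 16.3992) = 105.3205 / 31.3317 = 3.36147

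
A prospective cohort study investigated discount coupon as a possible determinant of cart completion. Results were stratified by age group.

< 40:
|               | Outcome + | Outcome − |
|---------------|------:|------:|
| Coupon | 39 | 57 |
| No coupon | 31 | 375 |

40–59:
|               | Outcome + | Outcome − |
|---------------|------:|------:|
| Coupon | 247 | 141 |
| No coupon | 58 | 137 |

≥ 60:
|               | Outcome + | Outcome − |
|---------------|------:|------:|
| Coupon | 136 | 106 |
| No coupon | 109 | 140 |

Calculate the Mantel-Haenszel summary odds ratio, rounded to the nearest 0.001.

3.066

OR_MH = Σ(aᵢdᵢ/nᵢ) / Σ(bᵢcᵢ/nᵢ), where nᵢ is the stratum total.
Stratum 1 (< 40): n = 502; a·d/n = 39·375/502 = 29.1335; b·c/n = 57·31/502 = 3.5199
Stratum 2 (40–59): n = 583; a·d/n = 247·137/583 = 58.0429; b·c/n = 141·58/583 = 14.0274
Stratum 3 (≥ 60): n = 491; a·d/n = 136·140/491 = 38.7780; b·c/n = 106·109/491 = 23.5316
OR_MH = (29.1335 + 58.0429 + 38.7780) / (3.5199 + 14.0274 + 23.5316) = 125.9544 / 41.0789 = 3.06615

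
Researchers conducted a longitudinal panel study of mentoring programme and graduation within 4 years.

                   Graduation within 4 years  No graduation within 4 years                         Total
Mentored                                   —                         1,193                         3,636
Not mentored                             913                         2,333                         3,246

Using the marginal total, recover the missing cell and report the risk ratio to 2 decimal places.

The missing cell is in the exposed row: 3636 − 1193 = 2443.
So a = 2443, b = 1193, c = 913, d = 2333.
RR = [a/(a+b)] / [c/(c+d)] = (2443/3636) / (913/3246) = 0.67189/0.28127 = 2.38879

2.39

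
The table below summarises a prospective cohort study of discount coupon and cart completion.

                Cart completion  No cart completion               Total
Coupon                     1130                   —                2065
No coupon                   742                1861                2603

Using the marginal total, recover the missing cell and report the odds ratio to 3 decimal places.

3.031

The missing cell is in the exposed row: 2065 − 1130 = 935.
So a = 1130, b = 935, c = 742, d = 1861.
OR = (a·d)/(b·c) = (1130 × 1861) / (935 × 742) = 2102930 / 693770 = 3.03116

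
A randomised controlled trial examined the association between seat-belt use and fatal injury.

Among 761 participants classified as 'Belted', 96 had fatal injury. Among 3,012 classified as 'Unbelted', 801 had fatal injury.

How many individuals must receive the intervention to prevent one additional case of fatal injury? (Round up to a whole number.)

Risk in treated group = 96/761 = 0.12615; risk in control = 801/3012 = 0.26594.
Absolute risk reduction = 0.26594 − 0.12615 = 0.13979
NNT = 1 / ARR = 1 / 0.13979 = 7.154 → round up → 8

8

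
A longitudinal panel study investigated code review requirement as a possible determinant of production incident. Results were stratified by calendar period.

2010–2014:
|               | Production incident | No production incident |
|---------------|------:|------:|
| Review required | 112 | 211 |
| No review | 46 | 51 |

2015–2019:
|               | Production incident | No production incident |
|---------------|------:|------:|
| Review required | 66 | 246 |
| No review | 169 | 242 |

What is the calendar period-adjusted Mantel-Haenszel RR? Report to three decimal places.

0.585

RR_MH = Σ(aᵢ·n₀ᵢ/nᵢ) / Σ(cᵢ·n₁ᵢ/nᵢ), with n₁ᵢ = aᵢ+bᵢ (exposed), n₀ᵢ = cᵢ+dᵢ (unexposed), nᵢ = n₁ᵢ+n₀ᵢ.
Stratum 1 (2010–2014): n₁ = 323, n₀ = 97, n = 420; a·n₀/n = 112·97/420 = 25.8667; c·n₁/n = 46·323/420 = 35.3762
Stratum 2 (2015–2019): n₁ = 312, n₀ = 411, n = 723; a·n₀/n = 66·411/723 = 37.5187; c·n₁/n = 169·312/723 = 72.9295
RR_MH = (25.8667 + 37.5187) / (35.3762 + 72.9295) = 63.3853 / 108.3057 = 0.58524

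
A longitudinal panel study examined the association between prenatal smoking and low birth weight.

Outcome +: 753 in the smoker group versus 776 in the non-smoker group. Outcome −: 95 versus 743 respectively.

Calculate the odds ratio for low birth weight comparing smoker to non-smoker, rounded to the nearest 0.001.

From the description: a = 753, b = 95, c = 776, d = 743.
OR = (a·d)/(b·c) = (753 × 743) / (95 × 776) = 559479 / 73720 = 7.58924
The odds of low birth weight are about 7.59 times as high in the smoker group.

7.589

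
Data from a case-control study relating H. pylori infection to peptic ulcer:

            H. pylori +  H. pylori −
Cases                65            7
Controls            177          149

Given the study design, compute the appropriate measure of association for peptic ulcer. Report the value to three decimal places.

7.817

Reading the table with exposure as columns: a = 65 (H. pylori +, case), b = 177 (H. pylori +, non-case), c = 7 (H. pylori −, case), d = 149.
This is a case-control study: participants were sampled on outcome status, so risks in the source population cannot be estimated directly — relative risk is not valid here. The odds ratio is the appropriate measure.
OR = (a·d)/(b·c) = (65 × 149) / (177 × 7) = 9685 / 1239 = 7.81679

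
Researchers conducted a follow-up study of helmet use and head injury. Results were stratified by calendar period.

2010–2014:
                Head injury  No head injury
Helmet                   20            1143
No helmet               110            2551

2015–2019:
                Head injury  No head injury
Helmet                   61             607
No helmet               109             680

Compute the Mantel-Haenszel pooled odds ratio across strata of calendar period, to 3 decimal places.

OR_MH = Σ(aᵢdᵢ/nᵢ) / Σ(bᵢcᵢ/nᵢ), where nᵢ is the stratum total.
Stratum 1 (2010–2014): n = 3824; a·d/n = 20·2551/3824 = 13.3421; b·c/n = 1143·110/3824 = 32.8792
Stratum 2 (2015–2019): n = 1457; a·d/n = 61·680/1457 = 28.4695; b·c/n = 607·109/1457 = 45.4104
OR_MH = (13.3421 + 28.4695) / (32.8792 + 45.4104) = 41.8115 / 78.2896 = 0.53406

0.534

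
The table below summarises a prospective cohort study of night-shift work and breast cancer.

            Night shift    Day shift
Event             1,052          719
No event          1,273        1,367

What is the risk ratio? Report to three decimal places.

Reading the table with exposure as columns: a = 1052 (Night shift, case), b = 1273 (Night shift, non-case), c = 719 (Day shift, case), d = 1367.
Risk in exposed = 1052/2325 = 0.45247; risk in unexposed = 719/2086 = 0.34468.
RR = 0.45247 / 0.34468 = 1.31274
The risk among the exposed is 1.31 times that among the unexposed.

1.313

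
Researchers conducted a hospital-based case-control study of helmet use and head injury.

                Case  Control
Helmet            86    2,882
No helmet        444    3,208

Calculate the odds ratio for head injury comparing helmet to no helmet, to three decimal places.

0.216

Cells: a = 86, b = 2882, c = 444, d = 3208.
OR = (a·d)/(b·c) = (86 × 3208) / (2882 × 444) = 275888 / 1279608 = 0.21560
Exposure is associated with lower odds of head injury (OR = 0.22 < 1).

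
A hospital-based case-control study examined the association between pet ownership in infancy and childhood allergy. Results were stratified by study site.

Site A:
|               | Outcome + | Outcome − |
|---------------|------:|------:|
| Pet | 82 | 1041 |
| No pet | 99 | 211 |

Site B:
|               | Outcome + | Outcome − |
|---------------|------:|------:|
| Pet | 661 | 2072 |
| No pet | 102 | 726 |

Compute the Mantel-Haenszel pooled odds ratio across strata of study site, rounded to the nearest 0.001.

1.119

OR_MH = Σ(aᵢdᵢ/nᵢ) / Σ(bᵢcᵢ/nᵢ), where nᵢ is the stratum total.
Stratum 1 (Site A): n = 1433; a·d/n = 82·211/1433 = 12.0740; b·c/n = 1041·99/1433 = 71.9184
Stratum 2 (Site B): n = 3561; a·d/n = 661·726/3561 = 134.7616; b·c/n = 2072·102/3561 = 59.3496
OR_MH = (12.0740 + 134.7616) / (71.9184 + 59.3496) = 146.8356 / 131.2680 = 1.11859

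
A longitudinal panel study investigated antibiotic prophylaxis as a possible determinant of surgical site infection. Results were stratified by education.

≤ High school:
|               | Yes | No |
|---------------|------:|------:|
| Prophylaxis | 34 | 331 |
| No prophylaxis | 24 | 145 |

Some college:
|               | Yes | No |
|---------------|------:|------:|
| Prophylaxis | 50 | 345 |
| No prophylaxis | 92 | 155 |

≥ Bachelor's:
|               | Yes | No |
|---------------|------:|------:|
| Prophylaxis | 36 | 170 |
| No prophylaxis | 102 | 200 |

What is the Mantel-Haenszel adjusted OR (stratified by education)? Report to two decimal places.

OR_MH = Σ(aᵢdᵢ/nᵢ) / Σ(bᵢcᵢ/nᵢ), where nᵢ is the stratum total.
Stratum 1 (≤ High school): n = 534; a·d/n = 34·145/534 = 9.2322; b·c/n = 331·24/534 = 14.8764
Stratum 2 (Some college): n = 642; a·d/n = 50·155/642 = 12.0717; b·c/n = 345·92/642 = 49.4393
Stratum 3 (≥ Bachelor's): n = 508; a·d/n = 36·200/508 = 14.1732; b·c/n = 170·102/508 = 34.1339
OR_MH = (9.2322 + 12.0717 + 14.1732) / (14.8764 + 49.4393 + 34.1339) = 35.4771 / 98.4495 = 0.36036

0.36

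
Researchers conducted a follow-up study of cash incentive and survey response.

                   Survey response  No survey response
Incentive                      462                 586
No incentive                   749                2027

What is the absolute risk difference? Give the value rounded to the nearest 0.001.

Cells: a = 462, b = 586, c = 749, d = 2027.
Risk in exposed = 462/1048 = 0.440840; risk in unexposed = 749/2776 = 0.269813.
Risk difference = 0.440840 − 0.269813 = 0.171027

0.171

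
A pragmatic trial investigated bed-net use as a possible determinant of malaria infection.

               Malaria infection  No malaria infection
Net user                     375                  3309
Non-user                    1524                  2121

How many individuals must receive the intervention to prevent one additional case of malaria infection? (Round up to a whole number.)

Risk in treated group = 375/3684 = 0.10179; risk in control = 1524/3645 = 0.41811.
Absolute risk reduction = 0.41811 − 0.10179 = 0.31632
NNT = 1 / ARR = 1 / 0.31632 = 3.161 → round up → 4

4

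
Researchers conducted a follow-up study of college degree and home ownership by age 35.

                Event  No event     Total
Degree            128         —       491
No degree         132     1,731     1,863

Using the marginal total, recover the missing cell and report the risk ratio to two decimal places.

3.68

The missing cell is in the exposed row: 491 − 128 = 363.
So a = 128, b = 363, c = 132, d = 1731.
RR = [a/(a+b)] / [c/(c+d)] = (128/491) / (132/1863) = 0.26069/0.07085 = 3.67932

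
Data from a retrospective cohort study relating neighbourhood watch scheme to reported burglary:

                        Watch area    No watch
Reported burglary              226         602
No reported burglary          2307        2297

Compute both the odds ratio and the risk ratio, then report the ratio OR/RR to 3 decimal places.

Reading the table with exposure as columns: a = 226 (Watch area, case), b = 2307 (Watch area, non-case), c = 602 (No watch, case), d = 2297.
OR = (226·2297)/(2307·602) = 519122/1388814 = 0.37379
Risk in exposed = 226/2533 = 0.08922; risk in unexposed = 602/2899 = 0.20766; RR = 0.42966
OR/RR = 0.37379 / 0.42966 = 0.86996
The outcome is not rare, so the OR lies further from 1 than the RR.

0.870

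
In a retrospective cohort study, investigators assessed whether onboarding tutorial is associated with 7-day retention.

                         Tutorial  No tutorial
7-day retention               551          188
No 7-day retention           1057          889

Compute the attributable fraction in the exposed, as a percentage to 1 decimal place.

49.1

Reading the table with exposure as columns: a = 551 (Tutorial, case), b = 1057 (Tutorial, non-case), c = 188 (No tutorial, case), d = 889.
Risk in exposed = 551/1608 = 0.34266; risk in unexposed = 188/1077 = 0.17456.
RR = 0.34266/0.17456 = 1.96301
AR% = (RR − 1)/RR × 100 = (1.96301 − 1)/1.96301 × 100 = 49.0579%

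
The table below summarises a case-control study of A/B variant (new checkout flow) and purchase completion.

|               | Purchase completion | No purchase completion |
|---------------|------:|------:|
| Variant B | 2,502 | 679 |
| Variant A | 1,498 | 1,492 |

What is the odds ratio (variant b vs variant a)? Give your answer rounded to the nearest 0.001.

3.670

Cells: a = 2502, b = 679, c = 1498, d = 1492.
OR = (a·d)/(b·c) = (2502 × 1492) / (679 × 1498) = 3732984 / 1017142 = 3.67007
The odds of purchase completion are about 3.67 times as high in the variant b group.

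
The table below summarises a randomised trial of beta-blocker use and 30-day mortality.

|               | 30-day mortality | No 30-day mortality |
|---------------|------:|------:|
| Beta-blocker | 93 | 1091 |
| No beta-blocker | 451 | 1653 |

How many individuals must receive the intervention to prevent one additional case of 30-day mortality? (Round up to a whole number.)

Risk in treated group = 93/1184 = 0.07855; risk in control = 451/2104 = 0.21435.
Absolute risk reduction = 0.21435 − 0.07855 = 0.13581
NNT = 1 / ARR = 1 / 0.13581 = 7.363 → round up → 8

8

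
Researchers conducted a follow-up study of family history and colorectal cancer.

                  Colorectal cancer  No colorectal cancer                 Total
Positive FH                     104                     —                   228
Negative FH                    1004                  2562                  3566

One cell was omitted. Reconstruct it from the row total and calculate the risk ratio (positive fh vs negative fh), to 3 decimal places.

The missing cell is in the exposed row: 228 − 104 = 124.
So a = 104, b = 124, c = 1004, d = 2562.
RR = [a/(a+b)] / [c/(c+d)] = (104/228) / (1004/3566) = 0.45614/0.28155 = 1.62012

1.620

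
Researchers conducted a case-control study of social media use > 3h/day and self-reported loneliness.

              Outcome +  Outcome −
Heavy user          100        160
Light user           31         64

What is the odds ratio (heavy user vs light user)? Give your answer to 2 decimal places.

Cells: a = 100, b = 160, c = 31, d = 64.
OR = (a·d)/(b·c) = (100 × 64) / (160 × 31) = 6400 / 4960 = 1.29032
The odds of self-reported loneliness are about 1.29 times as high in the heavy user group.

1.29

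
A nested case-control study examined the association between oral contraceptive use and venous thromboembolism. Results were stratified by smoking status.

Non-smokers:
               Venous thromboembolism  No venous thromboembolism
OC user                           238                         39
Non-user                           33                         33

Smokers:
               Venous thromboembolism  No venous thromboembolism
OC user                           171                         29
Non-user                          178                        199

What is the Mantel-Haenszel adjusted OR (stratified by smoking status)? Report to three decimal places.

6.448

OR_MH = Σ(aᵢdᵢ/nᵢ) / Σ(bᵢcᵢ/nᵢ), where nᵢ is the stratum total.
Stratum 1 (Non-smokers): n = 343; a·d/n = 238·33/343 = 22.8980; b·c/n = 39·33/343 = 3.7522
Stratum 2 (Smokers): n = 577; a·d/n = 171·199/577 = 58.9757; b·c/n = 29·178/577 = 8.9463
OR_MH = (22.8980 + 58.9757) / (3.7522 + 8.9463) = 81.8737 / 12.6985 = 6.44753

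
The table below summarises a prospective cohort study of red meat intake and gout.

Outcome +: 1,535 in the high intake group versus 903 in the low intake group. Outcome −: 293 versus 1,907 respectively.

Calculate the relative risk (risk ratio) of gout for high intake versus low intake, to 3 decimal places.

From the description: a = 1535, b = 293, c = 903, d = 1907.
Risk in exposed = 1535/1828 = 0.83972; risk in unexposed = 903/2810 = 0.32135.
RR = 0.83972 / 0.32135 = 2.61307
The risk among the exposed is 2.61 times that among the unexposed.

2.613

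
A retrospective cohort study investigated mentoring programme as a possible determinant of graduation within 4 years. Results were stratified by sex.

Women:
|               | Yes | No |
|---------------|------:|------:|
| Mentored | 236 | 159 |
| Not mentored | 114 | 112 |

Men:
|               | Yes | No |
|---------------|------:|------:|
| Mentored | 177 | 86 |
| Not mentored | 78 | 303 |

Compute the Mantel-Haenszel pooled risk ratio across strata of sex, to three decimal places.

1.826

RR_MH = Σ(aᵢ·n₀ᵢ/nᵢ) / Σ(cᵢ·n₁ᵢ/nᵢ), with n₁ᵢ = aᵢ+bᵢ (exposed), n₀ᵢ = cᵢ+dᵢ (unexposed), nᵢ = n₁ᵢ+n₀ᵢ.
Stratum 1 (Women): n₁ = 395, n₀ = 226, n = 621; a·n₀/n = 236·226/621 = 85.8873; c·n₁/n = 114·395/621 = 72.5121
Stratum 2 (Men): n₁ = 263, n₀ = 381, n = 644; a·n₀/n = 177·381/644 = 104.7158; c·n₁/n = 78·263/644 = 31.8540
RR_MH = (85.8873 + 104.7158) / (72.5121 + 31.8540) = 190.6031 / 104.3661 = 1.82629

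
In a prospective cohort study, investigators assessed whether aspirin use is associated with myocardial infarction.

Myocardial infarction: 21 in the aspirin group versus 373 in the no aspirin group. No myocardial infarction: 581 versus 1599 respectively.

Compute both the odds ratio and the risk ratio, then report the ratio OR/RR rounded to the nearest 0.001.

From the description: a = 21, b = 581, c = 373, d = 1599.
OR = (21·1599)/(581·373) = 33579/216713 = 0.15495
Risk in exposed = 21/602 = 0.03488; risk in unexposed = 373/1972 = 0.18915; RR = 0.18443
OR/RR = 0.15495 / 0.18443 = 0.84016
The outcome is not rare, so the OR lies further from 1 than the RR.

0.840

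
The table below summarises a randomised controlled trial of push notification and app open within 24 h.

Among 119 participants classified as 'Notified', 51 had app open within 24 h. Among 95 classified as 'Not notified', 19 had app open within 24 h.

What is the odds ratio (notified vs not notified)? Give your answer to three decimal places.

3.000

From the description: a = 51, b = 68, c = 19, d = 76.
OR = (a·d)/(b·c) = (51 × 76) / (68 × 19) = 3876 / 1292 = 3.00000
The odds of app open within 24 h are about 3.00 times as high in the notified group.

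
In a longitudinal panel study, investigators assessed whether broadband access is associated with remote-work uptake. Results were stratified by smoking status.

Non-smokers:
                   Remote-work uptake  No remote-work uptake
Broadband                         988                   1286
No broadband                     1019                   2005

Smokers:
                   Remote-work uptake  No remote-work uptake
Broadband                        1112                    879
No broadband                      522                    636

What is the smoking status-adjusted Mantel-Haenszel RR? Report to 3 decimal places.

RR_MH = Σ(aᵢ·n₀ᵢ/nᵢ) / Σ(cᵢ·n₁ᵢ/nᵢ), with n₁ᵢ = aᵢ+bᵢ (exposed), n₀ᵢ = cᵢ+dᵢ (unexposed), nᵢ = n₁ᵢ+n₀ᵢ.
Stratum 1 (Non-smokers): n₁ = 2274, n₀ = 3024, n = 5298; a·n₀/n = 988·3024/5298 = 563.9320; c·n₁/n = 1019·2274/5298 = 437.3737
Stratum 2 (Smokers): n₁ = 1991, n₀ = 1158, n = 3149; a·n₀/n = 1112·1158/3149 = 408.9222; c·n₁/n = 522·1991/3149 = 330.0419
RR_MH = (563.9320 + 408.9222) / (437.3737 + 330.0419) = 972.8542 / 767.4156 = 1.26770

1.268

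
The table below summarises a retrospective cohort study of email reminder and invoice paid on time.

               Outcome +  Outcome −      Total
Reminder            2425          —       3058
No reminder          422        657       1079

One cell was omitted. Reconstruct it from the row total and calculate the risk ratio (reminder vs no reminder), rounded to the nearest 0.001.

2.028

The missing cell is in the exposed row: 3058 − 2425 = 633.
So a = 2425, b = 633, c = 422, d = 657.
RR = [a/(a+b)] / [c/(c+d)] = (2425/3058) / (422/1079) = 0.79300/0.39110 = 2.02760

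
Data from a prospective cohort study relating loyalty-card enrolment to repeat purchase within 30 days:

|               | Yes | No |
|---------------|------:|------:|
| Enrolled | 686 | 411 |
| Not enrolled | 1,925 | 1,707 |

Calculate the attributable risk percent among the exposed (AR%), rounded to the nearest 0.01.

15.24

Cells: a = 686, b = 411, c = 1925, d = 1707.
Risk in exposed = 686/1097 = 0.62534; risk in unexposed = 1925/3632 = 0.53001.
RR = 0.62534/0.53001 = 1.17987
AR% = (RR − 1)/RR × 100 = (1.17987 − 1)/1.17987 × 100 = 15.2446%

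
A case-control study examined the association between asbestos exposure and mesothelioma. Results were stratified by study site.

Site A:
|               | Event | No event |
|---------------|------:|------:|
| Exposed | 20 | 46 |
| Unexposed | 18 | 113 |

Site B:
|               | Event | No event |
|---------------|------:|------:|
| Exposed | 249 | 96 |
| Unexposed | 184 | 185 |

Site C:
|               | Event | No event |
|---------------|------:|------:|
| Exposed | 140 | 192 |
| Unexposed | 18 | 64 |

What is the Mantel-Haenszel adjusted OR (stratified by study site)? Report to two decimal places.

OR_MH = Σ(aᵢdᵢ/nᵢ) / Σ(bᵢcᵢ/nᵢ), where nᵢ is the stratum total.
Stratum 1 (Site A): n = 197; a·d/n = 20·113/197 = 11.4721; b·c/n = 46·18/197 = 4.2030
Stratum 2 (Site B): n = 714; a·d/n = 249·185/714 = 64.5168; b·c/n = 96·184/714 = 24.7395
Stratum 3 (Site C): n = 414; a·d/n = 140·64/414 = 21.6425; b·c/n = 192·18/414 = 8.3478
OR_MH = (11.4721 + 64.5168 + 21.6425) / (4.2030 + 24.7395 + 8.3478) = 97.6314 / 37.2904 = 2.61814

2.62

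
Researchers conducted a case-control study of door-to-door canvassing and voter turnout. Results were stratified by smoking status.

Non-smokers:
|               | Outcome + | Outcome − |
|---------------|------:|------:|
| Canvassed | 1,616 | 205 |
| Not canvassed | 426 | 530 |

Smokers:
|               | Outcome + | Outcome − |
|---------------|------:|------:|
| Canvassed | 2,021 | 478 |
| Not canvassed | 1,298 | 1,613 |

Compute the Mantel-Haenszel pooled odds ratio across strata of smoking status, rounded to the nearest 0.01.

6.23

OR_MH = Σ(aᵢdᵢ/nᵢ) / Σ(bᵢcᵢ/nᵢ), where nᵢ is the stratum total.
Stratum 1 (Non-smokers): n = 2777; a·d/n = 1616·530/2777 = 308.4192; b·c/n = 205·426/2777 = 31.4476
Stratum 2 (Smokers): n = 5410; a·d/n = 2021·1613/5410 = 602.5643; b·c/n = 478·1298/5410 = 114.6847
OR_MH = (308.4192 + 602.5643) / (31.4476 + 114.6847) = 910.9835 / 146.1323 = 6.23397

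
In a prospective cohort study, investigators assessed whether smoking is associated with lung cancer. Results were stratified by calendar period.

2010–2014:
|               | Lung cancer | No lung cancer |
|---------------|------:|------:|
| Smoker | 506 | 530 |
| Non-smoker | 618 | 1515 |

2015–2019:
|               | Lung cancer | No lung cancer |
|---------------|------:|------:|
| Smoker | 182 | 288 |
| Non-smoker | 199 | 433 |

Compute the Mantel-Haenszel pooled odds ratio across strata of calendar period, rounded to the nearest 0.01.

2.02

OR_MH = Σ(aᵢdᵢ/nᵢ) / Σ(bᵢcᵢ/nᵢ), where nᵢ is the stratum total.
Stratum 1 (2010–2014): n = 3169; a·d/n = 506·1515/3169 = 241.9028; b·c/n = 530·618/3169 = 103.3575
Stratum 2 (2015–2019): n = 1102; a·d/n = 182·433/1102 = 71.5118; b·c/n = 288·199/1102 = 52.0073
OR_MH = (241.9028 + 71.5118) / (103.3575 + 52.0073) = 313.4146 / 155.3648 = 2.01728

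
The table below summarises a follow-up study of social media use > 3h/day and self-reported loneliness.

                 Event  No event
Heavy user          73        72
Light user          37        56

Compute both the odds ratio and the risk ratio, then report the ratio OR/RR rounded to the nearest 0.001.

Cells: a = 73, b = 72, c = 37, d = 56.
OR = (73·56)/(72·37) = 4088/2664 = 1.53453
Risk in exposed = 73/145 = 0.50345; risk in unexposed = 37/93 = 0.39785; RR = 1.26542
OR/RR = 1.53453 / 1.26542 = 1.21266
The outcome is not rare, so the OR lies further from 1 than the RR.

1.213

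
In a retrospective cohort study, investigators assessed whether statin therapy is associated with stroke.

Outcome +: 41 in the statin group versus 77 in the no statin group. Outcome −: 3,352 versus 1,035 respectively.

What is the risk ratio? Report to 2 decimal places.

0.17

From the description: a = 41, b = 3352, c = 77, d = 1035.
Risk in exposed = 41/3393 = 0.01208; risk in unexposed = 77/1112 = 0.06924.
RR = 0.01208 / 0.06924 = 0.17451
The risk is 83% lower among the exposed than among the unexposed.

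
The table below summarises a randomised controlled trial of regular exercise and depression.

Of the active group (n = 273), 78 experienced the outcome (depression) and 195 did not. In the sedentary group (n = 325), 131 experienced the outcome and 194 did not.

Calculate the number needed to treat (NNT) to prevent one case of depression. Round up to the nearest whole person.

9

Risk in treated group = 78/273 = 0.28571; risk in control = 131/325 = 0.40308.
Absolute risk reduction = 0.40308 − 0.28571 = 0.11736
NNT = 1 / ARR = 1 / 0.11736 = 8.521 → round up → 9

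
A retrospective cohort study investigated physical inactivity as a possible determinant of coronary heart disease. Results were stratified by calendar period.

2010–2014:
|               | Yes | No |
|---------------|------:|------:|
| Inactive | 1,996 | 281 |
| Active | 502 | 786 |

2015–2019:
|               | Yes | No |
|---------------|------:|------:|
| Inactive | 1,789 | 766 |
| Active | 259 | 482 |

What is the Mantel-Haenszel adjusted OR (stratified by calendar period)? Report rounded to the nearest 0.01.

OR_MH = Σ(aᵢdᵢ/nᵢ) / Σ(bᵢcᵢ/nᵢ), where nᵢ is the stratum total.
Stratum 1 (2010–2014): n = 3565; a·d/n = 1996·786/3565 = 440.0718; b·c/n = 281·502/3565 = 39.5686
Stratum 2 (2015–2019): n = 3296; a·d/n = 1789·482/3296 = 261.6195; b·c/n = 766·259/3296 = 60.1924
OR_MH = (440.0718 + 261.6195) / (39.5686 + 60.1924) = 701.6913 / 99.7609 = 7.03373

7.03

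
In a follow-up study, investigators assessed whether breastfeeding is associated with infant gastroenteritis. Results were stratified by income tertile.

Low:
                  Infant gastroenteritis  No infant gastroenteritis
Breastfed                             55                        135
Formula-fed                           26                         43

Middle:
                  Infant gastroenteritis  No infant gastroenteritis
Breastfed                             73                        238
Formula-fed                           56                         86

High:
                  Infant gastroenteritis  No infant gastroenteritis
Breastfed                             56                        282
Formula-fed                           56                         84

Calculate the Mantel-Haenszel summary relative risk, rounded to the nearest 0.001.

0.555

RR_MH = Σ(aᵢ·n₀ᵢ/nᵢ) / Σ(cᵢ·n₁ᵢ/nᵢ), with n₁ᵢ = aᵢ+bᵢ (exposed), n₀ᵢ = cᵢ+dᵢ (unexposed), nᵢ = n₁ᵢ+n₀ᵢ.
Stratum 1 (Low): n₁ = 190, n₀ = 69, n = 259; a·n₀/n = 55·69/259 = 14.6525; c·n₁/n = 26·190/259 = 19.0734
Stratum 2 (Middle): n₁ = 311, n₀ = 142, n = 453; a·n₀/n = 73·142/453 = 22.8830; c·n₁/n = 56·311/453 = 38.4459
Stratum 3 (High): n₁ = 338, n₀ = 140, n = 478; a·n₀/n = 56·140/478 = 16.4017; c·n₁/n = 56·338/478 = 39.5983
RR_MH = (14.6525 + 22.8830 + 16.4017) / (19.0734 + 38.4459 + 39.5983) = 53.9372 / 97.1176 = 0.55538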